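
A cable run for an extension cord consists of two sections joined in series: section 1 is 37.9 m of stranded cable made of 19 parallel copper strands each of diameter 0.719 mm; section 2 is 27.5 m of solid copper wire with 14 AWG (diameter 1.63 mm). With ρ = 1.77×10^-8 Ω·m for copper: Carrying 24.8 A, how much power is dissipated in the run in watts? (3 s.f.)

197 W

Section 1: A_strand = π(3.5950e-04)² = 4.060e-07 m²; R₁ = ρL/(N·A_s) = (1.77×10^-8)(37.9)/(19×4.060e-07) = 0.08696 Ω
Section 2: A = π(1.63/2 mm)² = π(8.1500e-04 m)² = 2.087e-06 m²
R₂ = (1.77×10^-8)(27.5)/(2.087e-06) = 0.2333 Ω
R = R₁ + R₂ = 0.3202 Ω
P = I²R = (24.8)² × 0.3202 = 197 W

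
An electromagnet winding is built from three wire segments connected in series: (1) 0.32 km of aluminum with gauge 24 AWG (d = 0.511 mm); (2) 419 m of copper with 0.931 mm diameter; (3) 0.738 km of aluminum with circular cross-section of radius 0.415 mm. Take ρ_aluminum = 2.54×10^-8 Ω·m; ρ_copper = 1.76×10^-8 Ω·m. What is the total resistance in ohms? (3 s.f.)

Seg 1: A = π(0.511/2 mm)² = π(2.5550e-04 m)² = 2.051e-07 m²
R_1 = (2.54×10^-8)(320)/(2.051e-07) = 39.63 Ω
Seg 2: A = π(d/2)² = π(4.6550e-04 m)² = 6.808e-07 m²
R_2 = (1.76×10^-8)(419)/(6.808e-07) = 10.83 Ω
Seg 3: A = πr² = π(4.1500e-04 m)² = 5.411e-07 m²
R_3 = (2.54×10^-8)(738)/(5.411e-07) = 34.65 Ω
R_total = R_1 + R_2 + R_3 = 85.1 Ω

85.1 Ω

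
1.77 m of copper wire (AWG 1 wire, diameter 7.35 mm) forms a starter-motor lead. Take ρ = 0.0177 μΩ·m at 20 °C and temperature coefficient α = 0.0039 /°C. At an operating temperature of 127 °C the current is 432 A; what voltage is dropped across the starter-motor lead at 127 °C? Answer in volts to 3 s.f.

0.452 V

ρ = 0.0177 μΩ·m = 1.77×10^-8 Ω·m
A = π(7.35/2 mm)² = π(3.6750e-03 m)² = 4.243e-05 m²
R₍20₎ = ρL/A = (1.77×10^-8)(1.77)/(4.243e-05) = 7.384×10^-4 Ω
R₍127₎ = R₍20₎(1 + αΔT) = 7.384×10^-4 × (1 + 0.0039×107) = 0.001047 Ω
V = IR = 432 × 0.001047 = 0.452 V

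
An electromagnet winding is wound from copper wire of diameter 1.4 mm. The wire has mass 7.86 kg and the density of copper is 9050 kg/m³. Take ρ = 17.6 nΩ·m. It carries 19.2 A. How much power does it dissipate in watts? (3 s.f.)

ρ = 17.6 nΩ·m = 1.76×10^-8 Ω·m
A = π(d/2)² = π(7.0000e-04 m)² = 1.5394e-06 m²
L = m/(density·A) = 7.86/(9050×1.5394e-06) = 564.2 m
R = ρL/A = (1.76×10^-8)(564.2)/(1.5394e-06) = 6.451 Ω
P = I²R = (19.2)² × 6.451 = 2380 W

2380 W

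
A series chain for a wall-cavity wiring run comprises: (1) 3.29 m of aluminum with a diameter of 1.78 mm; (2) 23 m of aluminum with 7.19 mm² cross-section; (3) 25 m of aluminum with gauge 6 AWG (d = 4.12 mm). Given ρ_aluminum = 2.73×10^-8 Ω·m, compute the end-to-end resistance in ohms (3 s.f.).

0.175 Ω

Seg 1: A = π(d/2)² = π(8.9000e-04 m)² = 2.488e-06 m²
R_1 = (2.73×10^-8)(3.29)/(2.488e-06) = 0.03609 Ω
Seg 2: A = 7.19 mm² = 7.190e-06 m²
R_2 = (2.73×10^-8)(23)/(7.190e-06) = 0.08733 Ω
Seg 3: A = π(4.12/2 mm)² = π(2.0600e-03 m)² = 1.333e-05 m²
R_3 = (2.73×10^-8)(25)/(1.333e-05) = 0.05119 Ω
R_total = R_1 + R_2 + R_3 = 0.175 Ω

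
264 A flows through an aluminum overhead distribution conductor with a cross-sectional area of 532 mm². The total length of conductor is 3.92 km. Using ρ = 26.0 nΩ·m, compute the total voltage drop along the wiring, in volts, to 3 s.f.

50.6 V

ρ = 26.0 nΩ·m = 2.60×10^-8 Ω·m
A = 532 mm² = 5.320e-04 m²
R = ρL/A = (2.60×10^-8)(3920)/(5.320e-04) = 0.1916 Ω
V = IR = 264 × 0.1916 = 50.6 V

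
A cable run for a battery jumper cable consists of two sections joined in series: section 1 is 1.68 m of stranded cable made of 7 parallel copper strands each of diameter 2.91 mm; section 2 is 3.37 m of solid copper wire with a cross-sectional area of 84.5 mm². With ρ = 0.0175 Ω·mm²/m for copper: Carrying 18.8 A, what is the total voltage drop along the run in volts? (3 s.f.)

ρ = 0.0175 Ω·mm²/m = 1.75×10^-8 Ω·m
Section 1: A_strand = π(1.4550e-03)² = 6.651e-06 m²; R₁ = ρL/(N·A_s) = (1.75×10^-8)(1.68)/(7×6.651e-06) = 6.315×10^-4 Ω
Section 2: A = 84.5 mm² = 8.450e-05 m²
R₂ = (1.75×10^-8)(3.37)/(8.450e-05) = 6.979×10^-4 Ω
R = R₁ + R₂ = 0.001329 Ω
V = IR = 18.8 × 0.001329 = 0.0250 V

0.0250 V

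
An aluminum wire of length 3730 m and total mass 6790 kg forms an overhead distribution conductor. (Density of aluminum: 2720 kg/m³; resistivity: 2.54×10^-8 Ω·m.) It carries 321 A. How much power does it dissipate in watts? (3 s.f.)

A = m/(density·L) = 6790/(2720×3730) = 6.6926e-04 m²
R = ρL/A = (2.54×10^-8)(3730)/(6.6926e-04) = 0.1416 Ω
P = I²R = (321)² × 0.1416 = 14600 W

14600 W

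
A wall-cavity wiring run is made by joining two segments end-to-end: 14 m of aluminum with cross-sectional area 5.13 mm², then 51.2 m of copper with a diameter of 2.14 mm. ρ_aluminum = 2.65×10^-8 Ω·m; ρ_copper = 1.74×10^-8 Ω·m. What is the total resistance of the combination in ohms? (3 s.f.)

0.320 Ω

Segment 1: A = 5.13 mm² = 5.130e-06 m²
R₁ = ρL/A = (2.65×10^-8)(14)/(5.130e-06) = 0.07232 Ω
Segment 2: A = π(d/2)² = π(1.0700e-03 m)² = 3.597e-06 m²
R₂ = (1.74×10^-8)(51.2)/(3.597e-06) = 0.2477 Ω
R = R₁ + R₂ = 0.320 Ω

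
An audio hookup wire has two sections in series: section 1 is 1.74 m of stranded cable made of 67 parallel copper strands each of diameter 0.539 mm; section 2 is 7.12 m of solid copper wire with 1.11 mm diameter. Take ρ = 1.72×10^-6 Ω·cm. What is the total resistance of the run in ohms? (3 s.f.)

0.129 Ω

ρ = 1.72×10^-6 Ω·cm = 1.72×10^-8 Ω·m
Section 1: A_strand = π(2.6950e-04)² = 2.282e-07 m²; R₁ = ρL/(N·A_s) = (1.72×10^-8)(1.74)/(67×2.282e-07) = 0.001958 Ω
Section 2: A = π(d/2)² = π(5.5500e-04 m)² = 9.677e-07 m²
R₂ = (1.72×10^-8)(7.12)/(9.677e-07) = 0.1266 Ω
R = R₁ + R₂ = 0.129 Ω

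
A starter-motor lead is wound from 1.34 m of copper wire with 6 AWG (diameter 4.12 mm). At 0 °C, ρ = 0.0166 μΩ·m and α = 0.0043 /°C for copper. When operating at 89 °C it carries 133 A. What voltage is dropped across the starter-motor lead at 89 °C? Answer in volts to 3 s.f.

0.307 V

ρ = 0.0166 μΩ·m = 1.66×10^-8 Ω·m
A = π(4.12/2 mm)² = π(2.0600e-03 m)² = 1.333e-05 m²
R₍0₎ = ρL/A = (1.66×10^-8)(1.34)/(1.333e-05) = 0.001669 Ω
R₍89₎ = R₍0₎(1 + αΔT) = 0.001669 × (1 + 0.0043×89) = 0.002307 Ω
V = IR = 133 × 0.002307 = 0.307 V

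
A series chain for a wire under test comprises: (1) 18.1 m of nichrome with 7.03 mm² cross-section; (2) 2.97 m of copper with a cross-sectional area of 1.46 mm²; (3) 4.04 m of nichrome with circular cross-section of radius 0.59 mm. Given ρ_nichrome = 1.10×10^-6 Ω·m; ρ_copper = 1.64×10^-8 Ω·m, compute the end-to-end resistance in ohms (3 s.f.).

6.93 Ω

Seg 1: A = 7.03 mm² = 7.030e-06 m²
R_1 = (1.10×10^-6)(18.1)/(7.030e-06) = 2.832 Ω
Seg 2: A = 1.46 mm² = 1.460e-06 m²
R_2 = (1.64×10^-8)(2.97)/(1.460e-06) = 0.03336 Ω
Seg 3: A = πr² = π(5.9000e-04 m)² = 1.094e-06 m²
R_3 = (1.10×10^-6)(4.04)/(1.094e-06) = 4.064 Ω
R_total = R_1 + R_2 + R_3 = 6.93 Ω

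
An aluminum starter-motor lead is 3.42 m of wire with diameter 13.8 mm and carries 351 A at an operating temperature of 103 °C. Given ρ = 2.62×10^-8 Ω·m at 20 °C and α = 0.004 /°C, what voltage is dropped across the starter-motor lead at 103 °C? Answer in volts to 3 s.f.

A = π(d/2)² = π(6.9000e-03 m)² = 1.496e-04 m²
R₍20₎ = ρL/A = (2.62×10^-8)(3.42)/(1.496e-04) = 5.991×10^-4 Ω
R₍103₎ = R₍20₎(1 + αΔT) = 5.991×10^-4 × (1 + 0.004×83) = 7.980×10^-4 Ω
V = IR = 351 × 7.980×10^-4 = 0.280 V

0.280 V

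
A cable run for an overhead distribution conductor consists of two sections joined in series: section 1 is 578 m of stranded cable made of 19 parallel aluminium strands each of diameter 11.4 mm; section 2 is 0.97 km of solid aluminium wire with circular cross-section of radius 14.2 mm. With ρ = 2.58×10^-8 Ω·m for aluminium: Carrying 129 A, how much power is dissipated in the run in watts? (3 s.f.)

Section 1: A_strand = π(5.7000e-03)² = 1.021e-04 m²; R₁ = ρL/(N·A_s) = (2.58×10^-8)(578)/(19×1.021e-04) = 0.007689 Ω
Section 2: A = πr² = π(1.4200e-02 m)² = 6.335e-04 m²
R₂ = (2.58×10^-8)(970)/(6.335e-04) = 0.03951 Ω
R = R₁ + R₂ = 0.0472 Ω
P = I²R = (129)² × 0.0472 = 785 W

785 W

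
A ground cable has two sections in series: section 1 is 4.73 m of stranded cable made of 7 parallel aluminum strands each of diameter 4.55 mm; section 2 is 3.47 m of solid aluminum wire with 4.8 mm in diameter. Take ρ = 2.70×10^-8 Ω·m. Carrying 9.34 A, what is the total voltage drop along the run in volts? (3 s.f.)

Section 1: A_strand = π(2.2750e-03)² = 1.626e-05 m²; R₁ = ρL/(N·A_s) = (2.70×10^-8)(4.73)/(7×1.626e-05) = 0.001122 Ω
Section 2: A = π(d/2)² = π(2.4000e-03 m)² = 1.810e-05 m²
R₂ = (2.70×10^-8)(3.47)/(1.810e-05) = 0.005178 Ω
R = R₁ + R₂ = 0.0063 Ω
V = IR = 9.34 × 0.0063 = 0.0588 V

0.0588 V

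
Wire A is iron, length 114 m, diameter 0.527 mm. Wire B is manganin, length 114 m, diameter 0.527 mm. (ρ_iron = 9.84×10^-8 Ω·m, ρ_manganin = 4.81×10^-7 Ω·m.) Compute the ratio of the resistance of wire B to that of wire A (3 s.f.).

4.89

R ∝ ρL/d², so R_B/R_A = (ρ_B/ρ_A)
= (4.81×10^-7/9.84×10^-8) = 4.89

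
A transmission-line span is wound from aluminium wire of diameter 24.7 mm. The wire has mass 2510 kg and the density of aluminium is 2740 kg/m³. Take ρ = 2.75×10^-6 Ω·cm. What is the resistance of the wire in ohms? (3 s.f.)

ρ = 2.75×10^-6 Ω·cm = 2.75×10^-8 Ω·m
A = π(d/2)² = π(1.2350e-02 m)² = 4.7916e-04 m²
L = m/(density·A) = 2510/(2740×4.7916e-04) = 1912 m
R = ρL/A = (2.75×10^-8)(1912)/(4.7916e-04) = 0.110 Ω

0.110 Ω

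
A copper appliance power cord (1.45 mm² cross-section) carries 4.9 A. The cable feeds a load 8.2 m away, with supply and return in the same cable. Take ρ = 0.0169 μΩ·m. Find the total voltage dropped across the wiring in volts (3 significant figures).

0.937 V

ρ = 0.0169 μΩ·m = 1.69×10^-8 Ω·m
A = 1.45 mm² = 1.450e-06 m²
Total conductor length (both ways) L = 2 × 8.2 = 16.4 m
R = ρL/A = (1.69×10^-8)(16.4)/(1.450e-06) = 0.1911 Ω
V = IR = 4.9 × 0.1911 = 0.937 V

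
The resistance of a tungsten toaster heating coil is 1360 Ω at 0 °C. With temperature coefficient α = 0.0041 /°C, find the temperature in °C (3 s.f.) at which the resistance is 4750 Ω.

R = R₀(1 + α(T − T₀)) ⇒ T = T₀ + (R/R₀ − 1)/α
T = 0 + (4750/1360 − 1)/0.0041 = 0 + (2.493)/0.0041 = 608 °C

608 °C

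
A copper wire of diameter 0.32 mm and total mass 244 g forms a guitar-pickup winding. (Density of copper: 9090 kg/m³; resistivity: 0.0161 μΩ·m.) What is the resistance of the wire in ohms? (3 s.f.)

66.8 Ω

ρ = 0.0161 μΩ·m = 1.61×10^-8 Ω·m
A = π(d/2)² = π(1.6000e-04 m)² = 8.0425e-08 m²
L = m/(density·A) = 0.244/(9090×8.0425e-08) = 333.8 m
R = ρL/A = (1.61×10^-8)(333.8)/(8.0425e-08) = 66.8 Ω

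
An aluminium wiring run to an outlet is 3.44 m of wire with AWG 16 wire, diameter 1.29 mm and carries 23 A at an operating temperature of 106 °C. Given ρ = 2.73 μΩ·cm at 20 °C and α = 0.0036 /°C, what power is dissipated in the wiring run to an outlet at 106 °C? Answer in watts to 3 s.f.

49.8 W

ρ = 2.73 μΩ·cm = 2.73×10^-8 Ω·m
A = π(1.29/2 mm)² = π(6.4500e-04 m)² = 1.307e-06 m²
R₍20₎ = ρL/A = (2.73×10^-8)(3.44)/(1.307e-06) = 0.07185 Ω
R₍106₎ = R₍20₎(1 + αΔT) = 0.07185 × (1 + 0.0036×86) = 0.0941 Ω
P = I²R = (23)² × 0.0941 = 49.8 W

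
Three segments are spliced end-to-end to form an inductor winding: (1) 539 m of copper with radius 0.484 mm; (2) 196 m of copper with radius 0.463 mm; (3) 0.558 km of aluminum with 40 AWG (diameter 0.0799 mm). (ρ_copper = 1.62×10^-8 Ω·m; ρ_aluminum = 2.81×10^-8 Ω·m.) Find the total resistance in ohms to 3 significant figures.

Seg 1: A = πr² = π(4.8400e-04 m)² = 7.359e-07 m²
R_1 = (1.62×10^-8)(539)/(7.359e-07) = 11.86 Ω
Seg 2: A = πr² = π(4.6300e-04 m)² = 6.735e-07 m²
R_2 = (1.62×10^-8)(196)/(6.735e-07) = 4.715 Ω
Seg 3: A = π(0.0799/2 mm)² = π(3.9950e-05 m)² = 5.014e-09 m²
R_3 = (2.81×10^-8)(558)/(5.014e-09) = 3127 Ω
R_total = R_1 + R_2 + R_3 = 3140 Ω

3140 Ω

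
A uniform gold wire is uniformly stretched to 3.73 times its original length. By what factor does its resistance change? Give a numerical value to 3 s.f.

Volume constant ⇒ A' = A/k with k = 3.73. R' = ρ(kL)/(A/k) = k²R.
Factor = 13.9

13.9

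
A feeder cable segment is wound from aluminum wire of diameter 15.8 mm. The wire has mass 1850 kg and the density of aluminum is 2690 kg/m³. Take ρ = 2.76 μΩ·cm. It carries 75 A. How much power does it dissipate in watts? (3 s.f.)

2780 W

ρ = 2.76 μΩ·cm = 2.76×10^-8 Ω·m
A = π(d/2)² = π(7.9000e-03 m)² = 1.9607e-04 m²
L = m/(density·A) = 1850/(2690×1.9607e-04) = 3508 m
R = ρL/A = (2.76×10^-8)(3508)/(1.9607e-04) = 0.4938 Ω
P = I²R = (75)² × 0.4938 = 2780 W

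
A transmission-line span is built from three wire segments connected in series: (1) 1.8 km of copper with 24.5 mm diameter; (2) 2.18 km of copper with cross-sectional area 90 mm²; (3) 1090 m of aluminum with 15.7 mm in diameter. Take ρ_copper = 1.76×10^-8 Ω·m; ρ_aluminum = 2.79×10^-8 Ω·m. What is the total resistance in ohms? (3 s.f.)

Seg 1: A = π(d/2)² = π(1.2250e-02 m)² = 4.714e-04 m²
R_1 = (1.76×10^-8)(1800)/(4.714e-04) = 0.0672 Ω
Seg 2: A = 90 mm² = 9.000e-05 m²
R_2 = (1.76×10^-8)(2180)/(9.000e-05) = 0.4263 Ω
Seg 3: A = π(d/2)² = π(7.8500e-03 m)² = 1.936e-04 m²
R_3 = (2.79×10^-8)(1090)/(1.936e-04) = 0.1571 Ω
R_total = R_1 + R_2 + R_3 = 0.651 Ω

0.651 Ω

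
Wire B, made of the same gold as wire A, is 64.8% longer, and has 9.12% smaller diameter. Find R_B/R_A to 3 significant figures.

R ∝ L/d², so R_B/R_A = (1 + 64.8/100) × (1 − 9.12/100)⁻²
= 1.648 × 1.211 = 2.00

2.00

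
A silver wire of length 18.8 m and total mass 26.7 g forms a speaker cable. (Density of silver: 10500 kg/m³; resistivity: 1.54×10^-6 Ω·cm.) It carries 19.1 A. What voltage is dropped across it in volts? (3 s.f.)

40.9 V

ρ = 1.54×10^-6 Ω·cm = 1.54×10^-8 Ω·m
A = m/(density·L) = 0.0267/(10500×18.8) = 1.3526e-07 m²
R = ρL/A = (1.54×10^-8)(18.8)/(1.3526e-07) = 2.14 Ω
V = IR = 19.1 × 2.14 = 40.9 V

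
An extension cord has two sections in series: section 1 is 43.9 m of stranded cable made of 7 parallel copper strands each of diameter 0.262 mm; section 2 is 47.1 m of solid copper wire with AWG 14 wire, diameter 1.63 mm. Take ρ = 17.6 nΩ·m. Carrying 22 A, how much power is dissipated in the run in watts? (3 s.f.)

ρ = 17.6 nΩ·m = 1.76×10^-8 Ω·m
Section 1: A_strand = π(1.3100e-04)² = 5.391e-08 m²; R₁ = ρL/(N·A_s) = (1.76×10^-8)(43.9)/(7×5.391e-08) = 2.047 Ω
Section 2: A = π(1.63/2 mm)² = π(8.1500e-04 m)² = 2.087e-06 m²
R₂ = (1.76×10^-8)(47.1)/(2.087e-06) = 0.3973 Ω
R = R₁ + R₂ = 2.445 Ω
P = I²R = (22)² × 2.445 = 1180 W

1180 W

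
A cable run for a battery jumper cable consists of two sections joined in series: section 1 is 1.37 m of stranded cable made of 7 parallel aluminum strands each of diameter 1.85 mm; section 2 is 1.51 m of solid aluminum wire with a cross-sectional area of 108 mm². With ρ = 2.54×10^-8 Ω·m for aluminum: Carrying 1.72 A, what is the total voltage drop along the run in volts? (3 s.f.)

Section 1: A_strand = π(9.2500e-04)² = 2.688e-06 m²; R₁ = ρL/(N·A_s) = (2.54×10^-8)(1.37)/(7×2.688e-06) = 0.001849 Ω
Section 2: A = 108 mm² = 1.080e-04 m²
R₂ = (2.54×10^-8)(1.51)/(1.080e-04) = 3.551×10^-4 Ω
R = R₁ + R₂ = 0.002204 Ω
V = IR = 1.72 × 0.002204 = 0.00379 V

0.00379 V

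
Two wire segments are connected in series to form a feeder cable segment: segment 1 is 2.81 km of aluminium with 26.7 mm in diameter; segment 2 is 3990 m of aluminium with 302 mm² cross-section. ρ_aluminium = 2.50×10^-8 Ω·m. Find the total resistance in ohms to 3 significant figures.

Segment 1: A = π(d/2)² = π(1.3350e-02 m)² = 5.599e-04 m²
R₁ = ρL/A = (2.50×10^-8)(2810)/(5.599e-04) = 0.1255 Ω
Segment 2: A = 302 mm² = 3.020e-04 m²
R₂ = (2.50×10^-8)(3990)/(3.020e-04) = 0.3303 Ω
R = R₁ + R₂ = 0.456 Ω

0.456 Ω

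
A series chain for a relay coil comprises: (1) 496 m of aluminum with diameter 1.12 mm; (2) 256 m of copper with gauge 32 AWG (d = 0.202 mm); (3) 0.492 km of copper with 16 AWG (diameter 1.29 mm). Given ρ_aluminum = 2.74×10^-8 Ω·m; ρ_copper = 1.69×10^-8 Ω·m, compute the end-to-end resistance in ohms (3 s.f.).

Seg 1: A = π(d/2)² = π(5.6000e-04 m)² = 9.852e-07 m²
R_1 = (2.74×10^-8)(496)/(9.852e-07) = 13.79 Ω
Seg 2: A = π(0.202/2 mm)² = π(1.0100e-04 m)² = 3.205e-08 m²
R_2 = (1.69×10^-8)(256)/(3.205e-08) = 135 Ω
Seg 3: A = π(1.29/2 mm)² = π(6.4500e-04 m)² = 1.307e-06 m²
R_3 = (1.69×10^-8)(492)/(1.307e-06) = 6.362 Ω
R_total = R_1 + R_2 + R_3 = 155 Ω

155 Ω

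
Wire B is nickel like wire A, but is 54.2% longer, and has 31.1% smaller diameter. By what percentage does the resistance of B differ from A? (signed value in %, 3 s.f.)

R ∝ L/d², so R_B/R_A = (1 + 54.2/100) × (1 − 31.1/100)⁻²
= 1.542 × 2.107 = 3.248
(R_B − R_A)/R_A = 3.248 − 1 = 225%

225%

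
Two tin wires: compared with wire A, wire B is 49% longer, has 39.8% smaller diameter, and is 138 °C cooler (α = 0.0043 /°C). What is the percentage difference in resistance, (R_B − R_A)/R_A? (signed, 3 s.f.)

R ∝ ρL/d² with ρ ∝ (1+αΔT), so R_B/R_A = (1 + 49/100) × (1 − 39.8/100)⁻² × (1 − 0.0043×138)
= 1.49 × 2.759 × 0.4066 = 1.672
(R_B − R_A)/R_A = 1.672 − 1 = 67.2%

67.2%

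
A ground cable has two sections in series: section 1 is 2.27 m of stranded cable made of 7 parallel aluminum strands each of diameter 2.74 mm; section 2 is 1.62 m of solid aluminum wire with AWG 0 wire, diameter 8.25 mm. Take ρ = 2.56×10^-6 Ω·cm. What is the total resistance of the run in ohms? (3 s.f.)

ρ = 2.56×10^-6 Ω·cm = 2.56×10^-8 Ω·m
Section 1: A_strand = π(1.3700e-03)² = 5.896e-06 m²; R₁ = ρL/(N·A_s) = (2.56×10^-8)(2.27)/(7×5.896e-06) = 0.001408 Ω
Section 2: A = π(8.25/2 mm)² = π(4.1250e-03 m)² = 5.346e-05 m²
R₂ = (2.56×10^-8)(1.62)/(5.346e-05) = 7.758×10^-4 Ω
R = R₁ + R₂ = 0.00218 Ω

0.00218 Ω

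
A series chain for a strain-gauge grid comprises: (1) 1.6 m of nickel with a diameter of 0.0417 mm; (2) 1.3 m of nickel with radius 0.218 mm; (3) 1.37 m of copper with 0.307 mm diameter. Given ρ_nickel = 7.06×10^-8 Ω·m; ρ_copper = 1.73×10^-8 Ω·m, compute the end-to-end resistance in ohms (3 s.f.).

83.6 Ω

Seg 1: A = π(d/2)² = π(2.0850e-05 m)² = 1.366e-09 m²
R_1 = (7.06×10^-8)(1.6)/(1.366e-09) = 82.71 Ω
Seg 2: A = πr² = π(2.1800e-04 m)² = 1.493e-07 m²
R_2 = (7.06×10^-8)(1.3)/(1.493e-07) = 0.6147 Ω
Seg 3: A = π(d/2)² = π(1.5350e-04 m)² = 7.402e-08 m²
R_3 = (1.73×10^-8)(1.37)/(7.402e-08) = 0.3202 Ω
R_total = R_1 + R_2 + R_3 = 83.6 Ω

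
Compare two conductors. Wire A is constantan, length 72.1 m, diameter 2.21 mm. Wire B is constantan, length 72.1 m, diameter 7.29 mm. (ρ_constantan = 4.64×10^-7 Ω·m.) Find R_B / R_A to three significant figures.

R ∝ ρL/d², so R_B/R_A = (d_A/d_B)²
= (2.21/7.29)² = 0.0919

0.0919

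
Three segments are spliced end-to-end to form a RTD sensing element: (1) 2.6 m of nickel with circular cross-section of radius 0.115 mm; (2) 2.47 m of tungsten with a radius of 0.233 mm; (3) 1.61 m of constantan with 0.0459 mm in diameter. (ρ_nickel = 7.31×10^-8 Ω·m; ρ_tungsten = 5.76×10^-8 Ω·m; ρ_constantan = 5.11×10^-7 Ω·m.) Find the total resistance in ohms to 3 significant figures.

Seg 1: A = πr² = π(1.1500e-04 m)² = 4.155e-08 m²
R_1 = (7.31×10^-8)(2.6)/(4.155e-08) = 4.575 Ω
Seg 2: A = πr² = π(2.3300e-04 m)² = 1.706e-07 m²
R_2 = (5.76×10^-8)(2.47)/(1.706e-07) = 0.8342 Ω
Seg 3: A = π(d/2)² = π(2.2950e-05 m)² = 1.655e-09 m²
R_3 = (5.11×10^-7)(1.61)/(1.655e-09) = 497.2 Ω
R_total = R_1 + R_2 + R_3 = 503 Ω

503 Ω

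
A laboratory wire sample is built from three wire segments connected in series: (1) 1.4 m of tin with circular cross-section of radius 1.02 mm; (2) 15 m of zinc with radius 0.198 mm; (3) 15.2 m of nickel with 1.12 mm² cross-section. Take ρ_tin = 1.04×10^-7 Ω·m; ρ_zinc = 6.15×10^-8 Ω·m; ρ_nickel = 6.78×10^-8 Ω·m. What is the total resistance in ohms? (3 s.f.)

8.45 Ω

Seg 1: A = πr² = π(1.0200e-03 m)² = 3.269e-06 m²
R_1 = (1.04×10^-7)(1.4)/(3.269e-06) = 0.04455 Ω
Seg 2: A = πr² = π(1.9800e-04 m)² = 1.232e-07 m²
R_2 = (6.15×10^-8)(15)/(1.232e-07) = 7.49 Ω
Seg 3: A = 1.12 mm² = 1.120e-06 m²
R_3 = (6.78×10^-8)(15.2)/(1.120e-06) = 0.9201 Ω
R_total = R_1 + R_2 + R_3 = 8.45 Ω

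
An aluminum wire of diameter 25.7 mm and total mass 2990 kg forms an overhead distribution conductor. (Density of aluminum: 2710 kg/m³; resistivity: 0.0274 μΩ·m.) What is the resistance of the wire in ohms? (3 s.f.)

ρ = 0.0274 μΩ·m = 2.74×10^-8 Ω·m
A = π(d/2)² = π(1.2850e-02 m)² = 5.1875e-04 m²
L = m/(density·A) = 2990/(2710×5.1875e-04) = 2127 m
R = ρL/A = (2.74×10^-8)(2127)/(5.1875e-04) = 0.112 Ω

0.112 Ω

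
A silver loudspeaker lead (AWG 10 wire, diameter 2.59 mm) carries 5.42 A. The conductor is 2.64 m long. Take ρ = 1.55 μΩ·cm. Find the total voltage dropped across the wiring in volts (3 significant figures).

ρ = 1.55 μΩ·cm = 1.55×10^-8 Ω·m
A = π(2.59/2 mm)² = π(1.2950e-03 m)² = 5.269e-06 m²
R = ρL/A = (1.55×10^-8)(2.64)/(5.269e-06) = 0.007767 Ω
V = IR = 5.42 × 0.007767 = 0.0421 V

0.0421 V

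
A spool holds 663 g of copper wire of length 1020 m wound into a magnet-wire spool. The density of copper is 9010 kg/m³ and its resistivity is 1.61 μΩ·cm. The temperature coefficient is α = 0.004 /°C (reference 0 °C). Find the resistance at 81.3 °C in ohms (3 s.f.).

302 Ω

ρ = 1.61 μΩ·cm = 1.61×10^-8 Ω·m
A = m/(density·L) = 0.663/(9010×1020) = 7.2142e-08 m²
R = ρL/A = (1.61×10^-8)(1020)/(7.2142e-08) = 227.6 Ω
R(81.3 °C) = 227.6 × (1 + 0.004×81.3) = 302 Ω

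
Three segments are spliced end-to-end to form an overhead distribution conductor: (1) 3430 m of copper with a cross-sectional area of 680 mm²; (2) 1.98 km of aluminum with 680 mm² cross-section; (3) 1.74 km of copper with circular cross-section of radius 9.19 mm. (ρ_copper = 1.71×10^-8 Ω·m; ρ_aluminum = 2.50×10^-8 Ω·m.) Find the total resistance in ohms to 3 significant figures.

0.271 Ω

Seg 1: A = 680 mm² = 6.800e-04 m²
R_1 = (1.71×10^-8)(3430)/(6.800e-04) = 0.08625 Ω
Seg 2: A = 680 mm² = 6.800e-04 m²
R_2 = (2.50×10^-8)(1980)/(6.800e-04) = 0.07279 Ω
Seg 3: A = πr² = π(9.1900e-03 m)² = 2.653e-04 m²
R_3 = (1.71×10^-8)(1740)/(2.653e-04) = 0.1121 Ω
R_total = R_1 + R_2 + R_3 = 0.271 Ω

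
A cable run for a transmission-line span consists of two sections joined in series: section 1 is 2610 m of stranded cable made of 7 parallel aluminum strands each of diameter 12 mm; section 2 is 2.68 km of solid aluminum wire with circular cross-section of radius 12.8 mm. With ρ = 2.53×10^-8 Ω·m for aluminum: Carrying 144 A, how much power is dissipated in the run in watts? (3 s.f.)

4460 W

Section 1: A_strand = π(6.0000e-03)² = 1.131e-04 m²; R₁ = ρL/(N·A_s) = (2.53×10^-8)(2610)/(7×1.131e-04) = 0.08341 Ω
Section 2: A = πr² = π(1.2800e-02 m)² = 5.147e-04 m²
R₂ = (2.53×10^-8)(2680)/(5.147e-04) = 0.1317 Ω
R = R₁ + R₂ = 0.2151 Ω
P = I²R = (144)² × 0.2151 = 4460 W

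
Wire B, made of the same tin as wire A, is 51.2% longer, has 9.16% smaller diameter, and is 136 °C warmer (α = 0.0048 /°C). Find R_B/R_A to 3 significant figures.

3.03

R ∝ ρL/d² with ρ ∝ (1+αΔT), so R_B/R_A = (1 + 51.2/100) × (1 − 9.16/100)⁻² × (1 + 0.0048×136)
= 1.512 × 1.212 × 1.653 = 3.03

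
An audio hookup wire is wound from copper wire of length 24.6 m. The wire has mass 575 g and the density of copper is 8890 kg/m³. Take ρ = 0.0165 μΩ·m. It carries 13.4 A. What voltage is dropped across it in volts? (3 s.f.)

2.07 V

ρ = 0.0165 μΩ·m = 1.65×10^-8 Ω·m
A = m/(density·L) = 0.575/(8890×24.6) = 2.6292e-06 m²
R = ρL/A = (1.65×10^-8)(24.6)/(2.6292e-06) = 0.1544 Ω
V = IR = 13.4 × 0.1544 = 2.07 V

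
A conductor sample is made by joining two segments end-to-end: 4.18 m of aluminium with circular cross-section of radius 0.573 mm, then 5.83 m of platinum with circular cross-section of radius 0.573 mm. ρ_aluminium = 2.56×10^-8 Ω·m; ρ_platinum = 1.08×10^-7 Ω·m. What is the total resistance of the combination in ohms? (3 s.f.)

0.714 Ω

Segment 1: A = πr² = π(5.7300e-04 m)² = 1.031e-06 m²
R₁ = ρL/A = (2.56×10^-8)(4.18)/(1.031e-06) = 0.1037 Ω
R₂ = (1.08×10^-7)(5.83)/(1.031e-06) = 0.6104 Ω
R = R₁ + R₂ = 0.714 Ω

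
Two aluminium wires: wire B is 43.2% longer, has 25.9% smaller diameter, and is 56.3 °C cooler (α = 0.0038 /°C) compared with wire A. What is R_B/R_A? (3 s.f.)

R ∝ ρL/d² with ρ ∝ (1+αΔT), so R_B/R_A = (1 + 43.2/100) × (1 − 25.9/100)⁻² × (1 − 0.0038×56.3)
= 1.432 × 1.821 × 0.7861 = 2.05

2.05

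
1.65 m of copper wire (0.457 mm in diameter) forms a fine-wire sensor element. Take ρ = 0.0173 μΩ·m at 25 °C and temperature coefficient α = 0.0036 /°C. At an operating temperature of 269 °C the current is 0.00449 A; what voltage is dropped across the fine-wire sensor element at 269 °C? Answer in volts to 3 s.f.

0.00147 V

ρ = 0.0173 μΩ·m = 1.73×10^-8 Ω·m
A = π(d/2)² = π(2.2850e-04 m)² = 1.640e-07 m²
R₍25₎ = ρL/A = (1.73×10^-8)(1.65)/(1.640e-07) = 0.174 Ω
R₍269₎ = R₍25₎(1 + αΔT) = 0.174 × (1 + 0.0036×244) = 0.3269 Ω
V = IR = 0.00449 × 0.3269 = 0.00147 V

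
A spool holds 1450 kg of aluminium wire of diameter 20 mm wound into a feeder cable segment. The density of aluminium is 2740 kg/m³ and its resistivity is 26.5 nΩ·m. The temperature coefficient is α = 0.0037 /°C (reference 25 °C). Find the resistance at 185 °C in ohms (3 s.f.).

ρ = 26.5 nΩ·m = 2.65×10^-8 Ω·m
A = π(d/2)² = π(1.0000e-02 m)² = 3.1416e-04 m²
L = m/(density·A) = 1450/(2740×3.1416e-04) = 1684 m
R = ρL/A = (2.65×10^-8)(1684)/(3.1416e-04) = 0.1421 Ω
R(185 °C) = 0.1421 × (1 + 0.0037×160) = 0.226 Ω

0.226 Ω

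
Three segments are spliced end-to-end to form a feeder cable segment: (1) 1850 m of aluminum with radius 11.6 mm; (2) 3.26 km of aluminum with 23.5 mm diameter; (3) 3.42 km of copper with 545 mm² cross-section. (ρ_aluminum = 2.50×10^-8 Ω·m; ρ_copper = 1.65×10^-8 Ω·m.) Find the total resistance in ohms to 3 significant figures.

0.401 Ω

Seg 1: A = πr² = π(1.1600e-02 m)² = 4.227e-04 m²
R_1 = (2.50×10^-8)(1850)/(4.227e-04) = 0.1094 Ω
Seg 2: A = π(d/2)² = π(1.1750e-02 m)² = 4.337e-04 m²
R_2 = (2.50×10^-8)(3260)/(4.337e-04) = 0.1879 Ω
Seg 3: A = 545 mm² = 5.450e-04 m²
R_3 = (1.65×10^-8)(3420)/(5.450e-04) = 0.1035 Ω
R_total = R_1 + R_2 + R_3 = 0.401 Ω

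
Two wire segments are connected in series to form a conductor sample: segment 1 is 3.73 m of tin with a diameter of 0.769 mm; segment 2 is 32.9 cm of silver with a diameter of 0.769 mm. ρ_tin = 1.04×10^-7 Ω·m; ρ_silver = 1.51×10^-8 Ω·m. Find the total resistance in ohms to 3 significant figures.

0.846 Ω

Segment 1: A = π(d/2)² = π(3.8450e-04 m)² = 4.645e-07 m²
R₁ = ρL/A = (1.04×10^-7)(3.73)/(4.645e-07) = 0.8352 Ω
R₂ = (1.51×10^-8)(0.329)/(4.645e-07) = 0.0107 Ω
R = R₁ + R₂ = 0.846 Ω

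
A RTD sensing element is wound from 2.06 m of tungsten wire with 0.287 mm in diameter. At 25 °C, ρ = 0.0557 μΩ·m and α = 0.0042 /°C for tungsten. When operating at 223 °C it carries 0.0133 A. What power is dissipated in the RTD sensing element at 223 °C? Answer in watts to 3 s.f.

ρ = 0.0557 μΩ·m = 5.57×10^-8 Ω·m
A = π(d/2)² = π(1.4350e-04 m)² = 6.469e-08 m²
R₍25₎ = ρL/A = (5.57×10^-8)(2.06)/(6.469e-08) = 1.774 Ω
R₍223₎ = R₍25₎(1 + αΔT) = 1.774 × (1 + 0.0042×198) = 3.249 Ω
P = I²R = (0.0133)² × 3.249 = 5.75×10^-4 W

5.75×10^-4 W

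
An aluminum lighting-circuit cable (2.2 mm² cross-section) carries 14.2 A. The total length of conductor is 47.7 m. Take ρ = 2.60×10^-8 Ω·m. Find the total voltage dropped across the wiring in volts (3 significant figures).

8.00 V

A = 2.2 mm² = 2.200e-06 m²
R = ρL/A = (2.60×10^-8)(47.7)/(2.200e-06) = 0.5637 Ω
V = IR = 14.2 × 0.5637 = 8.00 V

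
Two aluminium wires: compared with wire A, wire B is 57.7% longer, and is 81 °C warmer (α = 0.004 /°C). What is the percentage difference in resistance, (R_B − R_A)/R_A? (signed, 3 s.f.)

R ∝ ρL/d² with ρ ∝ (1+αΔT), so R_B/R_A = (1 + 57.7/100) × (1 + 0.004×81)
= 1.577 × 1.324 = 2.088
(R_B − R_A)/R_A = 2.088 − 1 = 109%

109%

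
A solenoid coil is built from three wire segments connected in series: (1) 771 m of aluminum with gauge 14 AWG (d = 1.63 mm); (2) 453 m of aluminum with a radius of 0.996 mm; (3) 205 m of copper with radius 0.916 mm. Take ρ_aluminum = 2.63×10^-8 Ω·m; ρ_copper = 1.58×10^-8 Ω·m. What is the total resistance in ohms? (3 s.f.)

Seg 1: A = π(1.63/2 mm)² = π(8.1500e-04 m)² = 2.087e-06 m²
R_1 = (2.63×10^-8)(771)/(2.087e-06) = 9.717 Ω
Seg 2: A = πr² = π(9.9600e-04 m)² = 3.117e-06 m²
R_2 = (2.63×10^-8)(453)/(3.117e-06) = 3.823 Ω
Seg 3: A = πr² = π(9.1600e-04 m)² = 2.636e-06 m²
R_3 = (1.58×10^-8)(205)/(2.636e-06) = 1.229 Ω
R_total = R_1 + R_2 + R_3 = 14.8 Ω

14.8 Ω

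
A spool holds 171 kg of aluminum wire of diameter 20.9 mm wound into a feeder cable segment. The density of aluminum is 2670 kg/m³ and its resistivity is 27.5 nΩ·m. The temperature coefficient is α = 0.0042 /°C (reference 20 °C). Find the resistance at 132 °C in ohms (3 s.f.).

0.0220 Ω

ρ = 27.5 nΩ·m = 2.75×10^-8 Ω·m
A = π(d/2)² = π(1.0450e-02 m)² = 3.4307e-04 m²
L = m/(density·A) = 171/(2670×3.4307e-04) = 186.7 m
R = ρL/A = (2.75×10^-8)(186.7)/(3.4307e-04) = 0.01496 Ω
R(132 °C) = 0.01496 × (1 + 0.0042×112) = 0.0220 Ω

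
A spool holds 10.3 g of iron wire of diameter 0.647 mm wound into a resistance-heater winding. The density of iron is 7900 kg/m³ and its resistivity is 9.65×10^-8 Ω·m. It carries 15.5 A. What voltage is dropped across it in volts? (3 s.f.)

A = π(d/2)² = π(3.2350e-04 m)² = 3.2877e-07 m²
L = m/(density·A) = 0.0103/(7900×3.2877e-07) = 3.966 m
R = ρL/A = (9.65×10^-8)(3.966)/(3.2877e-07) = 1.164 Ω
V = IR = 15.5 × 1.164 = 18.0 V

18.0 V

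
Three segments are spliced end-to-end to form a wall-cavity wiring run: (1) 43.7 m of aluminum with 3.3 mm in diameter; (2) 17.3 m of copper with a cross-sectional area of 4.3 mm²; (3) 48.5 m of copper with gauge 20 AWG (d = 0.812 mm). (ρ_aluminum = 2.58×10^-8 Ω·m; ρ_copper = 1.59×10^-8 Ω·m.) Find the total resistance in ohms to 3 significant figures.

Seg 1: A = π(d/2)² = π(1.6500e-03 m)² = 8.553e-06 m²
R_1 = (2.58×10^-8)(43.7)/(8.553e-06) = 0.1318 Ω
Seg 2: A = 4.3 mm² = 4.300e-06 m²
R_2 = (1.59×10^-8)(17.3)/(4.300e-06) = 0.06397 Ω
Seg 3: A = π(0.812/2 mm)² = π(4.0600e-04 m)² = 5.178e-07 m²
R_3 = (1.59×10^-8)(48.5)/(5.178e-07) = 1.489 Ω
R_total = R_1 + R_2 + R_3 = 1.68 Ω

1.68 Ω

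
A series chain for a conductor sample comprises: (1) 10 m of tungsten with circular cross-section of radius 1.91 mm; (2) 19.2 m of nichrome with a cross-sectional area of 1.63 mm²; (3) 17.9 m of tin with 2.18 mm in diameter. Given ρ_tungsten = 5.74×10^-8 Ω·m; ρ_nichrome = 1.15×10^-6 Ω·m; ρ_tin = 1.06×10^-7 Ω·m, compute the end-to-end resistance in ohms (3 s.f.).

Seg 1: A = πr² = π(1.9100e-03 m)² = 1.146e-05 m²
R_1 = (5.74×10^-8)(10)/(1.146e-05) = 0.05008 Ω
Seg 2: A = 1.63 mm² = 1.630e-06 m²
R_2 = (1.15×10^-6)(19.2)/(1.630e-06) = 13.55 Ω
Seg 3: A = π(d/2)² = π(1.0900e-03 m)² = 3.733e-06 m²
R_3 = (1.06×10^-7)(17.9)/(3.733e-06) = 0.5083 Ω
R_total = R_1 + R_2 + R_3 = 14.1 Ω

14.1 Ω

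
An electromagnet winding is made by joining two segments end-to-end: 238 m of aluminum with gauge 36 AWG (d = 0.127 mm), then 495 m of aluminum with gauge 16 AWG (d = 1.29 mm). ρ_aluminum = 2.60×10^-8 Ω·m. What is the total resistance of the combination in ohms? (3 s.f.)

498 Ω

Segment 1: A = π(0.127/2 mm)² = π(6.3500e-05 m)² = 1.267e-08 m²
R₁ = ρL/A = (2.60×10^-8)(238)/(1.267e-08) = 488.5 Ω
Segment 2: A = π(1.29/2 mm)² = π(6.4500e-04 m)² = 1.307e-06 m²
R₂ = (2.60×10^-8)(495)/(1.307e-06) = 9.847 Ω
R = R₁ + R₂ = 498 Ω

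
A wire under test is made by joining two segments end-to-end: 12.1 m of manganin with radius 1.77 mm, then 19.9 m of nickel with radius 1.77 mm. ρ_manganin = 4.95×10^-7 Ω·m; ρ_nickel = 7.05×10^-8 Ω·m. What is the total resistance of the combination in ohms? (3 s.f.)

Segment 1: A = πr² = π(1.7700e-03 m)² = 9.842e-06 m²
R₁ = ρL/A = (4.95×10^-7)(12.1)/(9.842e-06) = 0.6085 Ω
R₂ = (7.05×10^-8)(19.9)/(9.842e-06) = 0.1425 Ω
R = R₁ + R₂ = 0.751 Ω

0.751 Ω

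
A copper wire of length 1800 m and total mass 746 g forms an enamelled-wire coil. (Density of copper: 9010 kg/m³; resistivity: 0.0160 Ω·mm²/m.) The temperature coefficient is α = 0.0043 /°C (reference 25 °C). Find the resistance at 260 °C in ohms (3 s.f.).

ρ = 0.0160 Ω·mm²/m = 1.60×10^-8 Ω·m
A = m/(density·L) = 0.746/(9010×1800) = 4.5998e-08 m²
R = ρL/A = (1.60×10^-8)(1800)/(4.5998e-08) = 626.1 Ω
R(260 °C) = 626.1 × (1 + 0.0043×235) = 1260 Ω

1260 Ω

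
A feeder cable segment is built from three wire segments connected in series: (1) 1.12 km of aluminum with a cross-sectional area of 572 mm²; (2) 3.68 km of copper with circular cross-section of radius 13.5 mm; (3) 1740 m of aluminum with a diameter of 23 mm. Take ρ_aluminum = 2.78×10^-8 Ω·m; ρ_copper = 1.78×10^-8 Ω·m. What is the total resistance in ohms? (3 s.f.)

Seg 1: A = 572 mm² = 5.720e-04 m²
R_1 = (2.78×10^-8)(1120)/(5.720e-04) = 0.05443 Ω
Seg 2: A = πr² = π(1.3500e-02 m)² = 5.726e-04 m²
R_2 = (1.78×10^-8)(3680)/(5.726e-04) = 0.1144 Ω
Seg 3: A = π(d/2)² = π(1.1500e-02 m)² = 4.155e-04 m²
R_3 = (2.78×10^-8)(1740)/(4.155e-04) = 0.1164 Ω
R_total = R_1 + R_2 + R_3 = 0.285 Ω

0.285 Ω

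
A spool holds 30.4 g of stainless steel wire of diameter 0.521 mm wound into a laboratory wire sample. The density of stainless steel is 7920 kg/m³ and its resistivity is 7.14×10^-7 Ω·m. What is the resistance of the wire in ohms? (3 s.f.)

60.3 Ω

A = π(d/2)² = π(2.6050e-04 m)² = 2.1319e-07 m²
L = m/(density·A) = 0.0304/(7920×2.1319e-07) = 18 m
R = ρL/A = (7.14×10^-7)(18)/(2.1319e-07) = 60.3 Ω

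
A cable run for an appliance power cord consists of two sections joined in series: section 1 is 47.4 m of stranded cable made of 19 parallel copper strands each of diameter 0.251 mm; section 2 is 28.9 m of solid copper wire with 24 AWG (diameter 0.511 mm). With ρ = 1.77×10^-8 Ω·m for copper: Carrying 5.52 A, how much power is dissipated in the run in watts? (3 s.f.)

Section 1: A_strand = π(1.2550e-04)² = 4.948e-08 m²; R₁ = ρL/(N·A_s) = (1.77×10^-8)(47.4)/(19×4.948e-08) = 0.8924 Ω
Section 2: A = π(0.511/2 mm)² = π(2.5550e-04 m)² = 2.051e-07 m²
R₂ = (1.77×10^-8)(28.9)/(2.051e-07) = 2.494 Ω
R = R₁ + R₂ = 3.387 Ω
P = I²R = (5.52)² × 3.387 = 103 W

103 W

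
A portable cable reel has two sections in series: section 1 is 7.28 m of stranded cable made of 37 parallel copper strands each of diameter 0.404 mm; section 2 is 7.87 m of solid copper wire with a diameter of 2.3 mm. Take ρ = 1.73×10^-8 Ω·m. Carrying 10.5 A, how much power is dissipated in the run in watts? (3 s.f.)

Section 1: A_strand = π(2.0200e-04)² = 1.282e-07 m²; R₁ = ρL/(N·A_s) = (1.73×10^-8)(7.28)/(37×1.282e-07) = 0.02655 Ω
Section 2: A = π(d/2)² = π(1.1500e-03 m)² = 4.155e-06 m²
R₂ = (1.73×10^-8)(7.87)/(4.155e-06) = 0.03277 Ω
R = R₁ + R₂ = 0.05932 Ω
P = I²R = (10.5)² × 0.05932 = 6.54 W

6.54 W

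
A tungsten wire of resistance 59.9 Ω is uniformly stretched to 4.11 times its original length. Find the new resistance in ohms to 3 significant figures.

1010 Ω

Volume constant ⇒ A' = A/k with k = 4.11. R' = ρ(kL)/(A/k) = k²R.
R' = 16.89 × 59.9 = 1010 Ω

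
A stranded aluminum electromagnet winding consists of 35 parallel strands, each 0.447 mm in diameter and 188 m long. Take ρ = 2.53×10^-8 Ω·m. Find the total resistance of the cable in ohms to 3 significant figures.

0.866 Ω

A_strand = π(2.2350e-04 m)² = 1.569e-07 m²
R_strand = ρL/A = (2.53×10^-8)(188)/(1.569e-07) = 30.31 Ω
R_total = R_strand/N = 30.31/35 = 0.866 Ω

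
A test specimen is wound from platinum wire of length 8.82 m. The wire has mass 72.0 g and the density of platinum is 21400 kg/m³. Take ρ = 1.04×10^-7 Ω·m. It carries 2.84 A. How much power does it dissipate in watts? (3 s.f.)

A = m/(density·L) = 0.072/(21400×8.82) = 3.8146e-07 m²
R = ρL/A = (1.04×10^-7)(8.82)/(3.8146e-07) = 2.405 Ω
P = I²R = (2.84)² × 2.405 = 19.4 W

19.4 W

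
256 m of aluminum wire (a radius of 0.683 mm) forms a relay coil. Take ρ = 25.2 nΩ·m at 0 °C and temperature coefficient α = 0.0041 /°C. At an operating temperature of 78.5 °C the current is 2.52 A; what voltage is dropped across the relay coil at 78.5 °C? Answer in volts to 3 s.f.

ρ = 25.2 nΩ·m = 2.52×10^-8 Ω·m
A = πr² = π(6.8300e-04 m)² = 1.466e-06 m²
R₍0₎ = ρL/A = (2.52×10^-8)(256)/(1.466e-06) = 4.402 Ω
R₍78.5₎ = R₍0₎(1 + αΔT) = 4.402 × (1 + 0.0041×78.5) = 5.819 Ω
V = IR = 2.52 × 5.819 = 14.7 V

14.7 V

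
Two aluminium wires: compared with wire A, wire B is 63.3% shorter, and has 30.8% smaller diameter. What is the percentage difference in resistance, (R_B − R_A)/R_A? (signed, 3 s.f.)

R ∝ L/d², so R_B/R_A = (1 − 63.3/100) × (1 − 30.8/100)⁻²
= 0.367 × 2.088 = 0.7664
(R_B − R_A)/R_A = 0.7664 − 1 = -23.4%

-23.4%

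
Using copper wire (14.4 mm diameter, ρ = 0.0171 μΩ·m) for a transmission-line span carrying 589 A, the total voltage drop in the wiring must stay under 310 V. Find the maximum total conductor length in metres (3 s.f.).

ρ = 0.0171 μΩ·m = 1.71×10^-8 Ω·m
A = π(d/2)² = π(7.2000e-03 m)² = 1.629e-04 m²
L_max = V_max·A/(1·ρI) = (310)(1.629e-04)/(1.71×10^-8×589) = 5010 m

5010 m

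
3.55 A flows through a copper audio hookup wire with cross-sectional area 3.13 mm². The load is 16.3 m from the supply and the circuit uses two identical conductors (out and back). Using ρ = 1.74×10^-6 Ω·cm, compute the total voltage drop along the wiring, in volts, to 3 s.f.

0.643 V

ρ = 1.74×10^-6 Ω·cm = 1.74×10^-8 Ω·m
A = 3.13 mm² = 3.130e-06 m²
Total conductor length (both ways) L = 2 × 16.3 = 32.6 m
R = ρL/A = (1.74×10^-8)(32.6)/(3.130e-06) = 0.1812 Ω
V = IR = 3.55 × 0.1812 = 0.643 V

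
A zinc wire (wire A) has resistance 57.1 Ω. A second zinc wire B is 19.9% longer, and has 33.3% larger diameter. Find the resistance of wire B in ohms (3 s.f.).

R ∝ L/d², so R_B/R_A = (1 + 19.9/100) × (1 + 33.3/100)⁻²
= 1.199 × 0.5628 = 0.6748
R_B = 0.6748 × 57.1 = 38.5 Ω

38.5 Ω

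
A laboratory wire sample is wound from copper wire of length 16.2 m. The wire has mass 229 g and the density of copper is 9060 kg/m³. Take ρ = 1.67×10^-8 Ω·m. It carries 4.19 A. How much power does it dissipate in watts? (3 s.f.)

3.04 W

A = m/(density·L) = 0.229/(9060×16.2) = 1.5602e-06 m²
R = ρL/A = (1.67×10^-8)(16.2)/(1.5602e-06) = 0.1734 Ω
P = I²R = (4.19)² × 0.1734 = 3.04 W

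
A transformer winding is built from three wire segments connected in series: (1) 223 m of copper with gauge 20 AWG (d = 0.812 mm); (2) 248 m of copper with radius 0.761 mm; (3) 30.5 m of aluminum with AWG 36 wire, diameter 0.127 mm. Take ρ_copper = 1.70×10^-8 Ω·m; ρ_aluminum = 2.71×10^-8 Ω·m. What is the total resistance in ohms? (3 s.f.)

Seg 1: A = π(0.812/2 mm)² = π(4.0600e-04 m)² = 5.178e-07 m²
R_1 = (1.70×10^-8)(223)/(5.178e-07) = 7.321 Ω
Seg 2: A = πr² = π(7.6100e-04 m)² = 1.819e-06 m²
R_2 = (1.70×10^-8)(248)/(1.819e-06) = 2.317 Ω
Seg 3: A = π(0.127/2 mm)² = π(6.3500e-05 m)² = 1.267e-08 m²
R_3 = (2.71×10^-8)(30.5)/(1.267e-08) = 65.25 Ω
R_total = R_1 + R_2 + R_3 = 74.9 Ω

74.9 Ω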